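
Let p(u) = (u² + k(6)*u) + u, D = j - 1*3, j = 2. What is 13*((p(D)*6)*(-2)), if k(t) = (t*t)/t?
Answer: 936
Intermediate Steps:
k(t) = t (k(t) = t²/t = t)
D = -1 (D = 2 - 1*3 = 2 - 3 = -1)
p(u) = u² + 7*u (p(u) = (u² + 6*u) + u = u² + 7*u)
13*((p(D)*6)*(-2)) = 13*((-(7 - 1)*6)*(-2)) = 13*((-1*6*6)*(-2)) = 13*(-6*6*(-2)) = 13*(-36*(-2)) = 13*72 = 936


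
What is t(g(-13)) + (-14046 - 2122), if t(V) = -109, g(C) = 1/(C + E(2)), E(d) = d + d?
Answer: -16277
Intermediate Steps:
E(d) = 2*d
g(C) = 1/(4 + C) (g(C) = 1/(C + 2*2) = 1/(C + 4) = 1/(4 + C))
t(g(-13)) + (-14046 - 2122) = -109 + (-14046 - 2122) = -109 - 16168 = -16277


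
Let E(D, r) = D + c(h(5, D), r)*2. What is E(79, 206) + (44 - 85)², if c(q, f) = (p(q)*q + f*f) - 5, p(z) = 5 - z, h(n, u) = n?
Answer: 86622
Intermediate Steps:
c(q, f) = -5 + f² + q*(5 - q) (c(q, f) = ((5 - q)*q + f*f) - 5 = (q*(5 - q) + f²) - 5 = (f² + q*(5 - q)) - 5 = -5 + f² + q*(5 - q))
E(D, r) = -10 + D + 2*r² (E(D, r) = D + (-5 + r² - 1*5*(-5 + 5))*2 = D + (-5 + r² - 1*5*0)*2 = D + (-5 + r² + 0)*2 = D + (-5 + r²)*2 = D + (-10 + 2*r²) = -10 + D + 2*r²)
E(79, 206) + (44 - 85)² = (-10 + 79 + 2*206²) + (44 - 85)² = (-10 + 79 + 2*42436) + (-41)² = (-10 + 79 + 84872) + 1681 = 84941 + 1681 = 86622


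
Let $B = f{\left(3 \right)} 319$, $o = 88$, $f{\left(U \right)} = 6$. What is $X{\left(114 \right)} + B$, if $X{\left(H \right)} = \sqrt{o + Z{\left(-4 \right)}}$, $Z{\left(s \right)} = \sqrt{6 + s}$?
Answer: $1914 + \sqrt{88 + \sqrt{2}} \approx 1923.5$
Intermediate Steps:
$B = 1914$ ($B = 6 \cdot 319 = 1914$)
$X{\left(H \right)} = \sqrt{88 + \sqrt{2}}$ ($X{\left(H \right)} = \sqrt{88 + \sqrt{6 - 4}} = \sqrt{88 + \sqrt{2}}$)
$X{\left(114 \right)} + B = \sqrt{88 + \sqrt{2}} + 1914 = 1914 + \sqrt{88 + \sqrt{2}}$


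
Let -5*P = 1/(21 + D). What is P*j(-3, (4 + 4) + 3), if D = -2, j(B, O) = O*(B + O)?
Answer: -88/95 ≈ -0.92632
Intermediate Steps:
P = -1/95 (P = -1/(5*(21 - 2)) = -⅕/19 = -⅕*1/19 = -1/95 ≈ -0.010526)
P*j(-3, (4 + 4) + 3) = -((4 + 4) + 3)*(-3 + ((4 + 4) + 3))/95 = -(8 + 3)*(-3 + (8 + 3))/95 = -11*(-3 + 11)/95 = -11*8/95 = -1/95*88 = -88/95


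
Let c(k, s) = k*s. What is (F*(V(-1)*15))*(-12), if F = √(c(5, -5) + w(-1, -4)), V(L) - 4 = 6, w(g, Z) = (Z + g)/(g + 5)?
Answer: -900*I*√105 ≈ -9222.3*I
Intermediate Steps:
w(g, Z) = (Z + g)/(5 + g)
V(L) = 10 (V(L) = 4 + 6 = 10)
F = I*√105/2 (F = √(5*(-5) + (-4 - 1)/(5 - 1)) = √(-25 - 5/4) = √(-105/4) = I*√105/2 ≈ 5.1235*I)
(F*(V(-1)*15))*(-12) = ((I*√105/2)*(10*15))*(-12) = ((I*√105/2)*150)*(-12) = (75*I*√105)*(-12) = -900*I*√105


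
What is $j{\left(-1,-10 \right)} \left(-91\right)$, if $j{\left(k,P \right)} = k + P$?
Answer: $1001$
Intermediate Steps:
$j{\left(k,P \right)} = P + k$
$j{\left(-1,-10 \right)} \left(-91\right) = \left(-10 - 1\right) \left(-91\right) = \left(-11\right) \left(-91\right) = 1001$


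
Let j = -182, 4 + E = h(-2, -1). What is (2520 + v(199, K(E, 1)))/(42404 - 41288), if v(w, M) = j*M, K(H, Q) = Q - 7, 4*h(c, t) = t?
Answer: 301/93 ≈ 3.2366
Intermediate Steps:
h(c, t) = t/4
E = -17/4 (E = -4 + (¼)*(-1) = -4 - ¼ = -17/4 ≈ -4.2500)
K(H, Q) = -7 + Q
v(w, M) = -182*M
(2520 + v(199, K(E, 1)))/(42404 - 41288) = (2520 - 182*(-7 + 1))/(42404 - 41288) = (2520 - 182*(-6))/1116 = (2520 + 1092)*(1/1116) = 3612*(1/1116) = 301/93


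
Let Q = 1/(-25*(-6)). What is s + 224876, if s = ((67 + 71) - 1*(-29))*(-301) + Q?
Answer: 26191351/150 ≈ 1.7461e+5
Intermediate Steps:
Q = 1/150 ≈ 0.0066667
s = -7540049/150 (s = ((67 + 71) - 1*(-29))*(-301) + 1/150 = (138 + 29)*(-301) + 1/150 = 167*(-301) + 1/150 = -50267 + 1/150 = -7540049/150 ≈ -50267.)
s + 224876 = -7540049/150 + 224876 = 26191351/150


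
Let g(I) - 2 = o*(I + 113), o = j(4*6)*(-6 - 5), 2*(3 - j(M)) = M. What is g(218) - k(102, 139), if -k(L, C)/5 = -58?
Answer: 32481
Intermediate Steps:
j(M) = 3 - M/2
k(L, C) = 290 (k(L, C) = -5*(-58) = 290)
o = 99 (o = (3 - 2*6)*(-6 - 5) = (3 - ½*24)*(-11) = (3 - 12)*(-11) = -9*(-11) = 99)
g(I) = 11189 + 99*I (g(I) = 2 + 99*(I + 113) = 2 + 99*(113 + I) = 2 + (11187 + 99*I) = 11189 + 99*I)
g(218) - k(102, 139) = (11189 + 99*218) - 1*290 = (11189 + 21582) - 290 = 32771 - 290 = 32481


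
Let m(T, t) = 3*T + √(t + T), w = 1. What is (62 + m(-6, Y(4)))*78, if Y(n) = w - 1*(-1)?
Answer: 3432 + 156*I ≈ 3432.0 + 156.0*I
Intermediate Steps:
Y(n) = 2 (Y(n) = 1 - 1*(-1) = 1 + 1 = 2)
m(T, t) = √(T + t) + 3*T (m(T, t) = 3*T + √(T + t) = √(T + t) + 3*T)
(62 + m(-6, Y(4)))*78 = (62 + (√(-6 + 2) + 3*(-6)))*78 = (62 + (√(-4) - 18))*78 = (62 + (2*I - 18))*78 = (62 + (-18 + 2*I))*78 = (44 + 2*I)*78 = 3432 + 156*I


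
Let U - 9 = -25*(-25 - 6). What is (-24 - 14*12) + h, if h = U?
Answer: 592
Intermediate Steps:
U = 784 (U = 9 - 25*(-25 - 6) = 9 - 25*(-31) = 9 + 775 = 784)
h = 784
(-24 - 14*12) + h = (-24 - 14*12) + 784 = (-24 - 168) + 784 = -192 + 784 = 592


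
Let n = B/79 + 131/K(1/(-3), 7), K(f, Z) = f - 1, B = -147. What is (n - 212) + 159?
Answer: -48383/316 ≈ -153.11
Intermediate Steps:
K(f, Z) = -1 + f
n = -31635/316 (n = -147/79 + 131/(-1 + 1/(-3)) = -147*1/79 + 131/(-1 - 1/3) = -147/79 + 131/(-4/3) = -147/79 + 131*(-3/4) = -147/79 - 393/4 = -31635/316 ≈ -100.11)
(n - 212) + 159 = (-31635/316 - 212) + 159 = -98627/316 + 159 = -48383/316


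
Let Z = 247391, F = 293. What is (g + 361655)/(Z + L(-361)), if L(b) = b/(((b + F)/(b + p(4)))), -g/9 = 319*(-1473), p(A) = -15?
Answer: 6003142/320901 ≈ 18.707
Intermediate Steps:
g = 4228983 (g = -2871*(-1473) = -9*(-469887) = 4228983)
L(b) = b*(-15 + b)/(293 + b) (L(b) = b/(((b + 293)/(b - 15))) = b/(((293 + b)/(-15 + b))) = b*((-15 + b)/(293 + b)) = b*(-15 + b)/(293 + b))
(g + 361655)/(Z + L(-361)) = (4228983 + 361655)/(247391 - 361*(-15 - 361)/(293 - 361)) = 4590638/(247391 - 361*(-376)/(-68)) = 4590638/(247391 - 361*(-1/68)*(-376)) = 4590638/(247391 - 33934/17) = 4590638/(4171713/17) = 4590638*(17/4171713) = 6003142/320901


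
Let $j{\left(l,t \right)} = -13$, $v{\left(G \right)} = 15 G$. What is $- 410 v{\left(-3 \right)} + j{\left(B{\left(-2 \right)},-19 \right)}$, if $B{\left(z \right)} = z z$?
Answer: $18437$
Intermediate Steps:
$B{\left(z \right)} = z^{2}$
$- 410 v{\left(-3 \right)} + j{\left(B{\left(-2 \right)},-19 \right)} = - 410 \cdot 15 \left(-3\right) - 13 = \left(-410\right) \left(-45\right) - 13 = 18450 - 13 = 18437$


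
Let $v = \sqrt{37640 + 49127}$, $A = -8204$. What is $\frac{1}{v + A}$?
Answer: $- \frac{8204}{67218849} - \frac{\sqrt{86767}}{67218849} \approx -0.00012643$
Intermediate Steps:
$v = \sqrt{86767} \approx 294.56$
$\frac{1}{v + A} = \frac{1}{\sqrt{86767} - 8204} = \frac{1}{-8204 + \sqrt{86767}}$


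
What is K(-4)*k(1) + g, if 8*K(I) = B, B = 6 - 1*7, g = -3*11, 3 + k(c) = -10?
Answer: -251/8 ≈ -31.375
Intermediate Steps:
k(c) = -13 (k(c) = -3 - 10 = -13)
g = -33
B = -1 (B = 6 - 7 = -1)
K(I) = -⅛ (K(I) = (⅛)*(-1) = -⅛)
K(-4)*k(1) + g = -⅛*(-13) - 33 = 13/8 - 33 = -251/8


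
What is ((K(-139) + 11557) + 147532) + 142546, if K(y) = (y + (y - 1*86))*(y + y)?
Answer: 402827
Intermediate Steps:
K(y) = 2*y*(-86 + 2*y) (K(y) = (y + (y - 86))*(2*y) = (y + (-86 + y))*(2*y) = (-86 + 2*y)*(2*y) = 2*y*(-86 + 2*y))
((K(-139) + 11557) + 147532) + 142546 = ((4*(-139)*(-43 - 139) + 11557) + 147532) + 142546 = ((4*(-139)*(-182) + 11557) + 147532) + 142546 = ((101192 + 11557) + 147532) + 142546 = (112749 + 147532) + 142546 = 260281 + 142546 = 402827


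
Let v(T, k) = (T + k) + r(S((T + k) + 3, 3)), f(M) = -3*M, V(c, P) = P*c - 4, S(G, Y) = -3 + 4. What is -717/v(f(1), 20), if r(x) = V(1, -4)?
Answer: -239/3 ≈ -79.667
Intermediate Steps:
S(G, Y) = 1
V(c, P) = -4 + P*c
r(x) = -8 (r(x) = -4 - 4*1 = -4 - 4 = -8)
v(T, k) = -8 + T + k (v(T, k) = (T + k) - 8 = -8 + T + k)
-717/v(f(1), 20) = -717/(-8 - 3*1 + 20) = -717/(-8 - 3 + 20) = -717/9 = -717*⅑ = -239/3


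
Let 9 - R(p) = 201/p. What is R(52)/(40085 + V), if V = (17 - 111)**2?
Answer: 89/847964 ≈ 0.00010496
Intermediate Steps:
R(p) = 9 - 201/p
V = 8836 (V = (-94)**2 = 8836)
R(52)/(40085 + V) = (9 - 201/52)/(40085 + 8836) = (9 - 201*1/52)/48921 = (9 - 201/52)*(1/48921) = (267/52)*(1/48921) = 89/847964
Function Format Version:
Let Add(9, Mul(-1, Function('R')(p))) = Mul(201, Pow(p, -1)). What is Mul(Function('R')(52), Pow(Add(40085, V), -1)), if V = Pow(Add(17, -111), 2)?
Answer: Rational(89, 847964) ≈ 0.00010496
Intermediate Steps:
Function('R')(p) = Add(9, Mul(-201, Pow(p, -1))) (Function('R')(p) = Add(9, Mul(-1, Mul(201, Pow(p, -1)))) = Add(9, Mul(-201, Pow(p, -1))))
V = 8836 (V = Pow(-94, 2) = 8836)
Mul(Function('R')(52), Pow(Add(40085, V), -1)) = Mul(Add(9, Mul(-201, Pow(52, -1))), Pow(Add(40085, 8836), -1)) = Mul(Add(9, Mul(-201, Rational(1, 52))), Pow(48921, -1)) = Mul(Add(9, Rational(-201, 52)), Rational(1, 48921)) = Mul(Rational(267, 52), Rational(1, 48921)) = Rational(89, 847964)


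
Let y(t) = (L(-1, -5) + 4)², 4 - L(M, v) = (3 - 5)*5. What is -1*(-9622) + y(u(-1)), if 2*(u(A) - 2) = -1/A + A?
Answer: 9946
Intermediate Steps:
L(M, v) = 14 (L(M, v) = 4 - (3 - 5)*5 = 4 - (-2)*5 = 4 - 1*(-10) = 4 + 10 = 14)
u(A) = 2 + A/2 - 1/(2*A) (u(A) = 2 + (-1/A + A)/2 = 2 + (A - 1/A)/2 = 2 + (A/2 - 1/(2*A)) = 2 + A/2 - 1/(2*A))
y(t) = 324 (y(t) = (14 + 4)² = 18² = 324)
-1*(-9622) + y(u(-1)) = -1*(-9622) + 324 = 9622 + 324 = 9946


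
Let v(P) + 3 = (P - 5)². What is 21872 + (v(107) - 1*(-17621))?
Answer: 49894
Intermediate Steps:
v(P) = -3 + (-5 + P)² (v(P) = -3 + (P - 5)² = -3 + (-5 + P)²)
21872 + (v(107) - 1*(-17621)) = 21872 + ((-3 + (-5 + 107)²) - 1*(-17621)) = 21872 + ((-3 + 102²) + 17621) = 21872 + ((-3 + 10404) + 17621) = 21872 + (10401 + 17621) = 21872 + 28022 = 49894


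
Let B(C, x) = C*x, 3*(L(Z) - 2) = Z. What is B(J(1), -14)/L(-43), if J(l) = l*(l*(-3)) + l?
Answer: -84/37 ≈ -2.2703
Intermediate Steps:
L(Z) = 2 + Z/3
J(l) = l - 3*l**2 (J(l) = l*(-3*l) + l = -3*l**2 + l = l - 3*l**2)
B(J(1), -14)/L(-43) = ((1*(1 - 3*1))*(-14))/(2 + (1/3)*(-43)) = ((1*(1 - 3))*(-14))/(2 - 43/3) = ((1*(-2))*(-14))/(-37/3) = -2*(-14)*(-3/37) = 28*(-3/37) = -84/37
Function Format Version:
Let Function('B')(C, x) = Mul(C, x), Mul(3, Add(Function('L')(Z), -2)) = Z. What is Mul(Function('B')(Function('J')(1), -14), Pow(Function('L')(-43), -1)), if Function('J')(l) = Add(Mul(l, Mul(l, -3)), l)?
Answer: Rational(-84, 37) ≈ -2.2703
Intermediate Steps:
Function('L')(Z) = Add(2, Mul(Rational(1, 3), Z))
Function('J')(l) = Add(l, Mul(-3, Pow(l, 2))) (Function('J')(l) = Add(Mul(l, Mul(-3, l)), l) = Add(Mul(-3, Pow(l, 2)), l) = Add(l, Mul(-3, Pow(l, 2))))
Mul(Function('B')(Function('J')(1), -14), Pow(Function('L')(-43), -1)) = Mul(Mul(Mul(1, Add(1, Mul(-3, 1))), -14), Pow(Add(2, Mul(Rational(1, 3), -43)), -1)) = Mul(Mul(Mul(1, Add(1, -3)), -14), Pow(Add(2, Rational(-43, 3)), -1)) = Mul(Mul(Mul(1, -2), -14), Pow(Rational(-37, 3), -1)) = Mul(Mul(-2, -14), Rational(-3, 37)) = Mul(28, Rational(-3, 37)) = Rational(-84, 37)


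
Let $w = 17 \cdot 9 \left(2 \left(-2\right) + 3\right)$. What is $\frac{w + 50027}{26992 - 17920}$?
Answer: $\frac{24937}{4536} \approx 5.4976$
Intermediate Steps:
$w = -153$ ($w = 153 \left(-4 + 3\right) = 153 \left(-1\right) = -153$)
$\frac{w + 50027}{26992 - 17920} = \frac{-153 + 50027}{26992 - 17920} = \frac{49874}{9072} = 49874 \cdot \frac{1}{9072} = \frac{24937}{4536}$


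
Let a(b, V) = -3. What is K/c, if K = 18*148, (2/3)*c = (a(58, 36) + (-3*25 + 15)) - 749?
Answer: -444/203 ≈ -2.1872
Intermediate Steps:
c = -1218 (c = 3*((-3 + (-3*25 + 15)) - 749)/2 = 3*((-3 + (-75 + 15)) - 749)/2 = 3*((-3 - 60) - 749)/2 = 3*(-63 - 749)/2 = (3/2)*(-812) = -1218)
K = 2664
K/c = 2664/(-1218) = 2664*(-1/1218) = -444/203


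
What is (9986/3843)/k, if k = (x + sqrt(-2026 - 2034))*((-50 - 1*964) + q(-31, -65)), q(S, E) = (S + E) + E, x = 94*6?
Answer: -9986/2579261475 + 4993*I*sqrt(1015)/363675867975 ≈ -3.8717e-6 + 4.374e-7*I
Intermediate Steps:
x = 564
q(S, E) = S + 2*E (q(S, E) = (E + S) + E = S + 2*E)
k = -662700 - 2350*I*sqrt(1015) (k = (564 + sqrt(-2026 - 2034))*((-50 - 1*964) + (-31 + 2*(-65))) = (564 + sqrt(-4060))*((-50 - 964) + (-31 - 130)) = (564 + 2*I*sqrt(1015))*(-1014 - 161) = (564 + 2*I*sqrt(1015))*(-1175) = -662700 - 2350*I*sqrt(1015) ≈ -6.627e+5 - 74869.0*I)
(9986/3843)/k = (9986/3843)/(-662700 - 2350*I*sqrt(1015)) = (9986*(1/3843))/(-662700 - 2350*I*sqrt(1015)) = 9986/(3843*(-662700 - 2350*I*sqrt(1015)))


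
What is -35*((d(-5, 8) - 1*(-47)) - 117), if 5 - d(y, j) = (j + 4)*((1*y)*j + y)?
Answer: -16625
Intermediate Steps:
d(y, j) = 5 - (4 + j)*(y + j*y) (d(y, j) = 5 - (j + 4)*((1*y)*j + y) = 5 - (4 + j)*(y*j + y) = 5 - (4 + j)*(j*y + y) = 5 - (4 + j)*(y + j*y))
-35*((d(-5, 8) - 1*(-47)) - 117) = -35*(((5 - 4*(-5) - 1*(-5)*8² - 5*8*(-5)) - 1*(-47)) - 117) = -35*(((5 + 20 - 1*(-5)*64 + 200) + 47) - 117) = -35*(((5 + 20 + 320 + 200) + 47) - 117) = -35*((545 + 47) - 117) = -35*(592 - 117) = -35*475 = -16625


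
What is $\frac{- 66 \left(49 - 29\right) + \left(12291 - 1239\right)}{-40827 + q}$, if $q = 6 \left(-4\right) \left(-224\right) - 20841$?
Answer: $- \frac{811}{4691} \approx -0.17288$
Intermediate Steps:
$q = -15465$ ($q = \left(-24\right) \left(-224\right) - 20841 = 5376 - 20841 = -15465$)
$\frac{- 66 \left(49 - 29\right) + \left(12291 - 1239\right)}{-40827 + q} = \frac{- 66 \left(49 - 29\right) + \left(12291 - 1239\right)}{-40827 - 15465} = \frac{\left(-66\right) 20 + 11052}{-56292} = \left(-1320 + 11052\right) \left(- \frac{1}{56292}\right) = 9732 \left(- \frac{1}{56292}\right) = - \frac{811}{4691}$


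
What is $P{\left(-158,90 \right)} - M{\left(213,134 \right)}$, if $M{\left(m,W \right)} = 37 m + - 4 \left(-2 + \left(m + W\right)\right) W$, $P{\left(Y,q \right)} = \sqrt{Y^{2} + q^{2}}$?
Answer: $177039 + 2 \sqrt{8266} \approx 1.7722 \cdot 10^{5}$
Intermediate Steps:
$M{\left(m,W \right)} = 37 m + W \left(8 - 4 W - 4 m\right)$ ($M{\left(m,W \right)} = 37 m + - 4 \left(-2 + \left(W + m\right)\right) W = 37 m + - 4 \left(-2 + W + m\right) W = 37 m + \left(8 - 4 W - 4 m\right) W = 37 m + W \left(8 - 4 W - 4 m\right)$)
$P{\left(-158,90 \right)} - M{\left(213,134 \right)} = \sqrt{\left(-158\right)^{2} + 90^{2}} - \left(- 4 \cdot 134^{2} + 8 \cdot 134 + 37 \cdot 213 - 536 \cdot 213\right) = \sqrt{24964 + 8100} - \left(\left(-4\right) 17956 + 1072 + 7881 - 114168\right) = \sqrt{33064} - \left(-71824 + 1072 + 7881 - 114168\right) = 2 \sqrt{8266} - -177039 = 2 \sqrt{8266} + 177039 = 177039 + 2 \sqrt{8266}$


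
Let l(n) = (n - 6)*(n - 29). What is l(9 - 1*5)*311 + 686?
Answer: 16236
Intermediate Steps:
l(n) = (-29 + n)*(-6 + n) (l(n) = (-6 + n)*(-29 + n) = (-29 + n)*(-6 + n))
l(9 - 1*5)*311 + 686 = (174 + (9 - 1*5)**2 - 35*(9 - 1*5))*311 + 686 = (174 + (9 - 5)**2 - 35*(9 - 5))*311 + 686 = (174 + 4**2 - 35*4)*311 + 686 = (174 + 16 - 140)*311 + 686 = 50*311 + 686 = 15550 + 686 = 16236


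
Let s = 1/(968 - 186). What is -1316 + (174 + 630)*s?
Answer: -514154/391 ≈ -1315.0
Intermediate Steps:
s = 1/782 ≈ 0.0012788
-1316 + (174 + 630)*s = -1316 + (174 + 630)*(1/782) = -1316 + 804*(1/782) = -1316 + 402/391 = -514154/391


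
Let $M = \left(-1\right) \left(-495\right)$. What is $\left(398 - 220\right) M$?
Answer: $88110$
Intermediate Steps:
$M = 495$
$\left(398 - 220\right) M = \left(398 - 220\right) 495 = 178 \cdot 495 = 88110$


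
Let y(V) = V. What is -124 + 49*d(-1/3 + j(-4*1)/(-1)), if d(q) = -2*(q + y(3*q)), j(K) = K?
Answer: -4684/3 ≈ -1561.3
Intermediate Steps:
d(q) = -8*q (d(q) = -2*(q + 3*q) = -8*q)
-124 + 49*d(-1/3 + j(-4*1)/(-1)) = -124 + 49*(-8*(-1/3 - 4*1/(-1))) = -124 + 49*(-8*(-1*1/3 - 4*(-1))) = -124 + 49*(-8*(-1/3 + 4)) = -124 + 49*(-8*11/3) = -124 + 49*(-88/3) = -124 - 4312/3 = -4684/3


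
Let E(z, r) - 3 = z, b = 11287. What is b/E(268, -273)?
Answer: 11287/271 ≈ 41.649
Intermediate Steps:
E(z, r) = 3 + z
b/E(268, -273) = 11287/(3 + 268) = 11287/271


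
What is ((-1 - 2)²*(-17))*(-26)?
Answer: 3978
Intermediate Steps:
((-1 - 2)²*(-17))*(-26) = ((-3)²*(-17))*(-26) = (9*(-17))*(-26) = -153*(-26) = 3978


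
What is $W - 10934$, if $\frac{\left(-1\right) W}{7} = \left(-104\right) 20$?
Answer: $3626$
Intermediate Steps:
$W = 14560$ ($W = - 7 \left(\left(-104\right) 20\right) = \left(-7\right) \left(-2080\right) = 14560$)
$W - 10934 = 14560 - 10934 = 3626$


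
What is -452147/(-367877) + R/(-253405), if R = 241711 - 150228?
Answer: 80921818944/93221871185 ≈ 0.86806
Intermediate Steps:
R = 91483
-452147/(-367877) + R/(-253405) = -452147/(-367877) + 91483/(-253405) = -452147*(-1/367877) + 91483*(-1/253405) = 452147/367877 - 91483/253405 = 80921818944/93221871185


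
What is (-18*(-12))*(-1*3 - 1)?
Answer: -864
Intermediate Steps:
(-18*(-12))*(-1*3 - 1) = 216*(-3 - 1) = 216*(-4) = -864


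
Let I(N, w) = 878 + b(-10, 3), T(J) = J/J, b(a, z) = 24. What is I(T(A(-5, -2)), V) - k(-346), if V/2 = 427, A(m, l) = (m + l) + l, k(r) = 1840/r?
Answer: 156966/173 ≈ 907.32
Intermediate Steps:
A(m, l) = m + 2*l (A(m, l) = (l + m) + l = m + 2*l)
V = 854 (V = 2*427 = 854)
T(J) = 1
I(N, w) = 902 (I(N, w) = 878 + 24 = 902)
I(T(A(-5, -2)), V) - k(-346) = 902 - 1840/(-346) = 902 - 1840*(-1)/346 = 902 - 1*(-920/173) = 902 + 920/173 = 156966/173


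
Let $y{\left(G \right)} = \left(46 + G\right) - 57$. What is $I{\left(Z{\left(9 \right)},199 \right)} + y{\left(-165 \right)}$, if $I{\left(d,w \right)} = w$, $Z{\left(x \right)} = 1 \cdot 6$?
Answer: $23$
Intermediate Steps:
$Z{\left(x \right)} = 6$
$y{\left(G \right)} = -11 + G$
$I{\left(Z{\left(9 \right)},199 \right)} + y{\left(-165 \right)} = 199 - 176 = 23$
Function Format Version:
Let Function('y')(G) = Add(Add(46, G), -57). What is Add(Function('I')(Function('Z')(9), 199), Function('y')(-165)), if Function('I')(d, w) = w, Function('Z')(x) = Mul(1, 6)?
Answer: 23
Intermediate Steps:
Function('Z')(x) = 6
Function('y')(G) = Add(-11, G)
Add(Function('I')(Function('Z')(9), 199), Function('y')(-165)) = Add(199, Add(-11, -165)) = Add(199, -176) = 23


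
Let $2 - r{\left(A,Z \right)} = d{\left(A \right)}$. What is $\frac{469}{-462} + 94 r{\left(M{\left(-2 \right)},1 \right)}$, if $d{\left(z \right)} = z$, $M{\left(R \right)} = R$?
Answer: $\frac{24749}{66} \approx 374.98$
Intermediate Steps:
$r{\left(A,Z \right)} = 2 - A$
$\frac{469}{-462} + 94 r{\left(M{\left(-2 \right)},1 \right)} = \frac{469}{-462} + 94 \left(2 - -2\right) = 469 \left(- \frac{1}{462}\right) + 94 \left(2 + 2\right) = - \frac{67}{66} + 94 \cdot 4 = - \frac{67}{66} + 376 = \frac{24749}{66}$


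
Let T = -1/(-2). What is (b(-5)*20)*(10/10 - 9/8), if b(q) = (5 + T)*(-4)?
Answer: 55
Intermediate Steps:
T = ½ (T = -1*(-½) = ½ ≈ 0.50000)
b(q) = -22 (b(q) = (5 + ½)*(-4) = (11/2)*(-4) = -22)
(b(-5)*20)*(10/10 - 9/8) = (-22*20)*(10/10 - 9/8) = -440*(10*(⅒) - 9*⅛) = -440*(1 - 9/8) = -440*(-⅛) = 55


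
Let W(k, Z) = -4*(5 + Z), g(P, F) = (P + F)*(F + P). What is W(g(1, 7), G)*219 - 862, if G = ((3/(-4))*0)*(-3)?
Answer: -5242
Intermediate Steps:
g(P, F) = (F + P)**2 (g(P, F) = (F + P)*(F + P) = (F + P)**2)
G = 0 (G = ((3*(-1/4))*0)*(-3) = -3/4*0*(-3) = 0*(-3) = 0)
W(k, Z) = -20 - 4*Z
W(g(1, 7), G)*219 - 862 = (-20 - 4*0)*219 - 862 = (-20 + 0)*219 - 862 = -20*219 - 862 = -4380 - 862 = -5242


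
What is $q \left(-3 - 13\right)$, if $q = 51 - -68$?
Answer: $-1904$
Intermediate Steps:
$q = 119$ ($q = 51 + 68 = 119$)
$q \left(-3 - 13\right) = 119 \left(-3 - 13\right) = 119 \left(-16\right) = -1904$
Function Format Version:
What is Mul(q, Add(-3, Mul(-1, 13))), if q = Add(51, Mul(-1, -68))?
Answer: -1904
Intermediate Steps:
q = 119 (q = Add(51, 68) = 119)
Mul(q, Add(-3, Mul(-1, 13))) = Mul(119, Add(-3, Mul(-1, 13))) = Mul(119, Add(-3, -13)) = Mul(119, -16) = -1904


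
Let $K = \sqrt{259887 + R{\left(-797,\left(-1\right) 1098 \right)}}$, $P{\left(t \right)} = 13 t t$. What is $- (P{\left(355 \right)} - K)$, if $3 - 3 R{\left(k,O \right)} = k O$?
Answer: $-1638325 + i \sqrt{31814} \approx -1.6383 \cdot 10^{6} + 178.36 i$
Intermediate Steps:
$R{\left(k,O \right)} = 1 - \frac{O k}{3}$ ($R{\left(k,O \right)} = 1 - \frac{k O}{3} = 1 - \frac{O k}{3}$)
$P{\left(t \right)} = 13 t^{2}$
$K = i \sqrt{31814}$ ($K = \sqrt{259887 + \left(1 - \frac{1}{3} \left(\left(-1\right) 1098\right) \left(-797\right)\right)} = \sqrt{259887 + \left(1 - \left(-366\right) \left(-797\right)\right)} = \sqrt{259887 + \left(1 - 291702\right)} = \sqrt{259887 - 291701} = \sqrt{-31814} = i \sqrt{31814} \approx 178.36 i$)
$- (P{\left(355 \right)} - K) = - (13 \cdot 355^{2} - i \sqrt{31814}) = - (13 \cdot 126025 - i \sqrt{31814}) = - (1638325 - i \sqrt{31814}) = -1638325 + i \sqrt{31814}$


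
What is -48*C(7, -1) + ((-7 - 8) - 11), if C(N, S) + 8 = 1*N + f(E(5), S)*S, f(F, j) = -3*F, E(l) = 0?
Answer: 22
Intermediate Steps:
C(N, S) = -8 + N (C(N, S) = -8 + (1*N + (-3*0)*S) = -8 + (N + 0*S) = -8 + (N + 0) = -8 + N)
-48*C(7, -1) + ((-7 - 8) - 11) = -48*(-8 + 7) + ((-7 - 8) - 11) = -48*(-1) + (-15 - 11) = 48 - 26 = 22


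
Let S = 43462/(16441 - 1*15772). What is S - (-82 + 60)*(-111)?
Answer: -1590236/669 ≈ -2377.0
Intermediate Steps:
S = 43462/669 (S = 43462/(16441 - 15772) = 43462/669 ≈ 64.966)
S - (-82 + 60)*(-111) = 43462/669 - (-82 + 60)*(-111) = 43462/669 - (-22)*(-111) = 43462/669 - 1*2442 = 43462/669 - 2442 = -1590236/669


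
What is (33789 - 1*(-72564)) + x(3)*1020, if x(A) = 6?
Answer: 112473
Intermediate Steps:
(33789 - 1*(-72564)) + x(3)*1020 = (33789 - 1*(-72564)) + 6*1020 = (33789 + 72564) + 6120 = 106353 + 6120 = 112473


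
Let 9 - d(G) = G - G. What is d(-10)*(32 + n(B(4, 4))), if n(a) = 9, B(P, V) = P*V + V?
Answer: 369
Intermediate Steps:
B(P, V) = V + P*V
d(G) = 9 (d(G) = 9 - (G - G) = 9 - 1*0 = 9 + 0 = 9)
d(-10)*(32 + n(B(4, 4))) = 9*(32 + 9) = 9*41 = 369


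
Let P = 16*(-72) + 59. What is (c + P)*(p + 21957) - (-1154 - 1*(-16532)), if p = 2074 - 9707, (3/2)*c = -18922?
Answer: -589091986/3 ≈ -1.9636e+8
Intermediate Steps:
c = -37844/3 (c = (⅔)*(-18922) = -37844/3 ≈ -12615.)
p = -7633
P = -1093 (P = -1152 + 59 = -1093)
(c + P)*(p + 21957) - (-1154 - 1*(-16532)) = (-37844/3 - 1093)*(-7633 + 21957) - (-1154 - 1*(-16532)) = -41123/3*14324 - (-1154 + 16532) = -589045852/3 - 1*15378 = -589045852/3 - 15378 = -589091986/3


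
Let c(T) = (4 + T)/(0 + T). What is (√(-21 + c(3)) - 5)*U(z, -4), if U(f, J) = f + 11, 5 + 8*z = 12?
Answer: -475/8 + 95*I*√42/12 ≈ -59.375 + 51.306*I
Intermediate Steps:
z = 7/8 (z = -5/8 + (⅛)*12 = -5/8 + 3/2 = 7/8 ≈ 0.87500)
U(f, J) = 11 + f
c(T) = (4 + T)/T
(√(-21 + c(3)) - 5)*U(z, -4) = (√(-21 + (4 + 3)/3) - 5)*(11 + 7/8) = (√(-21 + (⅓)*7) - 5)*(95/8) = (√(-21 + 7/3) - 5)*(95/8) = (√(-56/3) - 5)*(95/8) = (2*I*√42/3 - 5)*(95/8) = (-5 + 2*I*√42/3)*(95/8) = -475/8 + 95*I*√42/12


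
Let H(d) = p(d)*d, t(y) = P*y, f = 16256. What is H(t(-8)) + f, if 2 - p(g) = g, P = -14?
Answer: 3936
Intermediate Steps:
p(g) = 2 - g
t(y) = -14*y
H(d) = d*(2 - d) (H(d) = (2 - d)*d = d*(2 - d))
H(t(-8)) + f = (-14*(-8))*(2 - (-14)*(-8)) + 16256 = 112*(2 - 1*112) + 16256 = 112*(2 - 112) + 16256 = 112*(-110) + 16256 = -12320 + 16256 = 3936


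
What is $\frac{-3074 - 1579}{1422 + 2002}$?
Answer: $- \frac{4653}{3424} \approx -1.3589$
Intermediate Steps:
$\frac{-3074 - 1579}{1422 + 2002} = - \frac{4653}{3424}$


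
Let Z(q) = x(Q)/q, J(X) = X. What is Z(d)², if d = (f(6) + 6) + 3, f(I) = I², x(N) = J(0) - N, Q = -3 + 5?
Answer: 4/2025 ≈ 0.0019753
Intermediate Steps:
Q = 2
x(N) = -N (x(N) = 0 - N = -N)
d = 45 (d = (6² + 6) + 3 = (36 + 6) + 3 = 42 + 3 = 45)
Z(q) = -2/q (Z(q) = (-1*2)/q = -2/q)
Z(d)² = (-2/45)² = 4/2025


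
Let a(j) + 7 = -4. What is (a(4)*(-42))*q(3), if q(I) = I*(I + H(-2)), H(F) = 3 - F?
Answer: 11088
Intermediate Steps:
a(j) = -11 (a(j) = -7 - 4 = -11)
q(I) = I*(5 + I) (q(I) = I*(I + (3 - 1*(-2))) = I*(I + (3 + 2)) = I*(I + 5) = I*(5 + I))
(a(4)*(-42))*q(3) = (-11*(-42))*(3*(5 + 3)) = 462*(3*8) = 462*24 = 11088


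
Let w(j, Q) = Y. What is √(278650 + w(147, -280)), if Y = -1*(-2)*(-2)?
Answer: √278646 ≈ 527.87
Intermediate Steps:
Y = -4 (Y = 2*(-2) = -4)
w(j, Q) = -4
√(278650 + w(147, -280)) = √(278650 - 4) = √278646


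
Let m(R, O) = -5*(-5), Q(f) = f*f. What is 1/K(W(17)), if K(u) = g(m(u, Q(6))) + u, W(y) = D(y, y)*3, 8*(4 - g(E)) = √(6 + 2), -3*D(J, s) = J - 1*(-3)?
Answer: -128/2047 + 2*√2/2047 ≈ -0.061149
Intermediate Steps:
Q(f) = f²
m(R, O) = 25
D(J, s) = -1 - J/3 (D(J, s) = -(J - 1*(-3))/3 = -(J + 3)/3 = -(3 + J)/3 = -1 - J/3)
g(E) = 4 - √2/4 (g(E) = 4 - √(6 + 2)/8 = 4 - √2/4)
W(y) = -3 - y (W(y) = (-1 - y/3)*3 = -3 - y)
K(u) = 4 + u - √2/4 (K(u) = (4 - √2/4) + u = 4 + u - √2/4)
1/K(W(17)) = 1/(4 + (-3 - 1*17) - √2/4) = 1/(4 + (-3 - 17) - √2/4) = 1/(4 - 20 - √2/4) = 1/(-16 - √2/4)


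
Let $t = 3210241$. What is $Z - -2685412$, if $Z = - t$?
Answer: $-524829$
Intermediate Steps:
$Z = -3210241$ ($Z = \left(-1\right) 3210241 = -3210241$)
$Z - -2685412 = -3210241 - -2685412 = -3210241 + 2685412 = -524829$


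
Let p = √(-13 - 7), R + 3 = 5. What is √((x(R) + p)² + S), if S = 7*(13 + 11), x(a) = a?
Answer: 2*√(38 + 2*I*√5) ≈ 12.35 + 0.72423*I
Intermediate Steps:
R = 2 (R = -3 + 5 = 2)
p = 2*I*√5 (p = √(-20) = 2*I*√5 ≈ 4.4721*I)
S = 168 (S = 7*24 = 168)
√((x(R) + p)² + S) = √((2 + 2*I*√5)² + 168) = √(168 + (2 + 2*I*√5)²)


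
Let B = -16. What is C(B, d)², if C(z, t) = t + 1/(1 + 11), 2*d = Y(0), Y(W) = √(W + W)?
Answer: 1/144 ≈ 0.0069444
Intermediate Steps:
Y(W) = √2*√W (Y(W) = √(2*W) = √2*√W)
d = 0 (d = (√2*√0)/2 = (√2*0)/2 = (½)*0 = 0)
C(z, t) = 1/12 + t (C(z, t) = t + 1/12 = 1/12 + t)
C(B, d)² = (1/12 + 0)² = (1/12)² = 1/144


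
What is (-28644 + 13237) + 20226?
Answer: 4819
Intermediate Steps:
(-28644 + 13237) + 20226 = -15407 + 20226 = 4819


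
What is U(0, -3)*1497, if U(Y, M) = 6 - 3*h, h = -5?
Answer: 31437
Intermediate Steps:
U(Y, M) = 21 (U(Y, M) = 6 - 3*(-5) = 6 + 15 = 21)
U(0, -3)*1497 = 21*1497 = 31437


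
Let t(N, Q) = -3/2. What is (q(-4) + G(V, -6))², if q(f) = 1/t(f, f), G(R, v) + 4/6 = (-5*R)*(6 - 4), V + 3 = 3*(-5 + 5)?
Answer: 7396/9 ≈ 821.78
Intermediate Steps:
V = -3 (V = -3 + 3*(-5 + 5) = -3 + 3*0 = -3 + 0 = -3)
t(N, Q) = -3/2 (t(N, Q) = -3*½ = -3/2)
G(R, v) = -⅔ - 10*R (G(R, v) = -⅔ + (-5*R)*(6 - 4) = -⅔ - 5*R*2 = -⅔ - 10*R)
q(f) = -⅔ (q(f) = 1/(-3/2) = -⅔)
(q(-4) + G(V, -6))² = (-⅔ + (-⅔ - 10*(-3)))² = (-⅔ + (-⅔ + 30))² = (-⅔ + 88/3)² = (86/3)² = 7396/9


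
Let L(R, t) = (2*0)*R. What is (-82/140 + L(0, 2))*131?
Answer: -5371/70 ≈ -76.729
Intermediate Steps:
L(R, t) = 0 (L(R, t) = 0*R = 0)
(-82/140 + L(0, 2))*131 = (-82/140 + 0)*131 = (-82*1/140 + 0)*131 = (-41/70 + 0)*131 = -41/70*131 = -5371/70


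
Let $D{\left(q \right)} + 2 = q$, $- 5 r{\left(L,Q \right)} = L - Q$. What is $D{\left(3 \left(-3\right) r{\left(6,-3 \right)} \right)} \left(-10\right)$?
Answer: $-142$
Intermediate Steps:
$r{\left(L,Q \right)} = - \frac{L}{5} + \frac{Q}{5}$ ($r{\left(L,Q \right)} = - \frac{L - Q}{5} = - \frac{L}{5} + \frac{Q}{5}$)
$D{\left(q \right)} = -2 + q$
$D{\left(3 \left(-3\right) r{\left(6,-3 \right)} \right)} \left(-10\right) = \left(-2 + 3 \left(-3\right) \left(\left(- \frac{1}{5}\right) 6 + \frac{1}{5} \left(-3\right)\right)\right) \left(-10\right) = \left(-2 - 9 \left(- \frac{6}{5} - \frac{3}{5}\right)\right) \left(-10\right) = \left(-2 - - \frac{81}{5}\right) \left(-10\right) = \left(-2 + \frac{81}{5}\right) \left(-10\right) = \frac{71}{5} \left(-10\right) = -142$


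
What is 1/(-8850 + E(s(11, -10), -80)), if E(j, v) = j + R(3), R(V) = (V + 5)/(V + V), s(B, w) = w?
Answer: -3/26576 ≈ -0.00011288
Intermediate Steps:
R(V) = (5 + V)/(2*V) (R(V) = (5 + V)/((2*V)) = (5 + V)*(1/(2*V)) = (5 + V)/(2*V))
E(j, v) = 4/3 + j (E(j, v) = j + (1/2)*(5 + 3)/3 = j + (1/2)*(1/3)*8 = j + 4/3 = 4/3 + j)
1/(-8850 + E(s(11, -10), -80)) = 1/(-8850 + (4/3 - 10)) = 1/(-8850 - 26/3) = 1/(-26576/3) = -3/26576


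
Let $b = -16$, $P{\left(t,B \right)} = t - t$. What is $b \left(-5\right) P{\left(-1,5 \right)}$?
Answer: $0$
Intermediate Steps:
$P{\left(t,B \right)} = 0$
$b \left(-5\right) P{\left(-1,5 \right)} = \left(-16\right) \left(-5\right) 0 = 80 \cdot 0 = 0$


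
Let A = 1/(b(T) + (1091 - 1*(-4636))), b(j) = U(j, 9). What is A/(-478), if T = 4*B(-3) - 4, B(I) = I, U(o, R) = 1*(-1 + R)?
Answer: -1/2741330 ≈ -3.6479e-7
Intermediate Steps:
U(o, R) = -1 + R
T = -16 (T = 4*(-3) - 4 = -12 - 4 = -16)
b(j) = 8 (b(j) = -1 + 9 = 8)
A = 1/5735 (A = 1/(8 + (1091 - 1*(-4636))) = 1/(8 + (1091 + 4636)) = 1/(8 + 5727) = 1/5735 ≈ 0.00017437)
A/(-478) = (1/5735)/(-478) = (1/5735)*(-1/478) = -1/2741330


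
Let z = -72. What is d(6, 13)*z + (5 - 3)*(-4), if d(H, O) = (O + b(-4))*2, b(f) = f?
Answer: -1304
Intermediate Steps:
d(H, O) = -8 + 2*O (d(H, O) = (O - 4)*2 = (-4 + O)*2 = -8 + 2*O)
d(6, 13)*z + (5 - 3)*(-4) = (-8 + 2*13)*(-72) + (5 - 3)*(-4) = (-8 + 26)*(-72) + 2*(-4) = 18*(-72) - 8 = -1296 - 8 = -1304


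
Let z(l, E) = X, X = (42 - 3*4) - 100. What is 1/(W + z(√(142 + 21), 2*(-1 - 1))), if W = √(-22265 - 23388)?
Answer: -70/50553 - I*√45653/50553 ≈ -0.0013847 - 0.0042266*I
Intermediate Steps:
W = I*√45653 (W = √(-45653) = I*√45653 ≈ 213.67*I)
X = -70 (X = (42 - 12) - 100 = 30 - 100 = -70)
z(l, E) = -70
1/(W + z(√(142 + 21), 2*(-1 - 1))) = 1/(I*√45653 - 70) = 1/(-70 + I*√45653)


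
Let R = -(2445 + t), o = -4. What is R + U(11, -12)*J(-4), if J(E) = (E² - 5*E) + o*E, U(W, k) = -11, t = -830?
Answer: -2187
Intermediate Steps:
J(E) = E² - 9*E (J(E) = (E² - 5*E) - 4*E = E² - 9*E)
R = -1615 (R = -(2445 - 830) = -1*1615 = -1615)
R + U(11, -12)*J(-4) = -1615 - (-44)*(-9 - 4) = -1615 - (-44)*(-13) = -1615 - 11*52 = -1615 - 572 = -2187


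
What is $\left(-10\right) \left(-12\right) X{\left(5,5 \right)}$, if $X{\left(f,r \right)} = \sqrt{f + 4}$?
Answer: $360$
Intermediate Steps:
$X{\left(f,r \right)} = \sqrt{4 + f}$
$\left(-10\right) \left(-12\right) X{\left(5,5 \right)} = \left(-10\right) \left(-12\right) \sqrt{4 + 5} = 120 \sqrt{9} = 120 \cdot 3 = 360$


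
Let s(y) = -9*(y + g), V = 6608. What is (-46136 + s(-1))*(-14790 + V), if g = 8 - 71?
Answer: 372771920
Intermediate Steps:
g = -63
s(y) = 567 - 9*y (s(y) = -9*(y - 63) = -9*(-63 + y) = 567 - 9*y)
(-46136 + s(-1))*(-14790 + V) = (-46136 + (567 - 9*(-1)))*(-14790 + 6608) = (-46136 + (567 + 9))*(-8182) = (-46136 + 576)*(-8182) = -45560*(-8182) = 372771920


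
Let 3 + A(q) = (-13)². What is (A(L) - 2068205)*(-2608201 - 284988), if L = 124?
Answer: 5983227686371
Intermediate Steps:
A(q) = 166 (A(q) = -3 + (-13)² = -3 + 169 = 166)
(A(L) - 2068205)*(-2608201 - 284988) = (166 - 2068205)*(-2608201 - 284988) = -2068039*(-2893189) = 5983227686371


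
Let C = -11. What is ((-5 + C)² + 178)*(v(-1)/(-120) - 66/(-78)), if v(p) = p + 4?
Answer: 92659/260 ≈ 356.38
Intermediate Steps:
v(p) = 4 + p
((-5 + C)² + 178)*(v(-1)/(-120) - 66/(-78)) = ((-5 - 11)² + 178)*((4 - 1)/(-120) - 66/(-78)) = ((-16)² + 178)*(3*(-1/120) - 66*(-1/78)) = (256 + 178)*(-1/40 + 11/13) = 434*(427/520) = 92659/260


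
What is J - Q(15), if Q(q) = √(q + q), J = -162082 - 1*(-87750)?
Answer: -74332 - √30 ≈ -74338.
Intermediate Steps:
J = -74332 (J = -162082 + 87750 = -74332)
Q(q) = √2*√q (Q(q) = √(2*q) = √2*√q)
J - Q(15) = -74332 - √2*√15 = -74332 - √30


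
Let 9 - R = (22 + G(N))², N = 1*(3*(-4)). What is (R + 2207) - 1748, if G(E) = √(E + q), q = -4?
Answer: -176*I ≈ -176.0*I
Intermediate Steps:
N = -12 (N = 1*(-12) = -12)
G(E) = √(-4 + E) (G(E) = √(E - 4) = √(-4 + E))
R = 9 - (22 + 4*I)² (R = 9 - (22 + √(-4 - 12))² = 9 - (22 + √(-16))² = 9 - (22 + 4*I)² ≈ -459.0 - 176.0*I)
(R + 2207) - 1748 = ((-459 - 176*I) + 2207) - 1748 = (1748 - 176*I) - 1748 = -176*I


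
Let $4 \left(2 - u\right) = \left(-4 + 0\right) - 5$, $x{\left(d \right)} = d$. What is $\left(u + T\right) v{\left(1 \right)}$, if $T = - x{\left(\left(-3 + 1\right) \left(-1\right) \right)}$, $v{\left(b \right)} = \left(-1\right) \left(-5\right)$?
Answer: $\frac{45}{4} \approx 11.25$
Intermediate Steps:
$v{\left(b \right)} = 5$
$T = -2$ ($T = - \left(-3 + 1\right) \left(-1\right) = - \left(-2\right) \left(-1\right) = \left(-1\right) 2 = -2$)
$u = \frac{17}{4}$ ($u = 2 - \frac{\left(-4 + 0\right) - 5}{4} = 2 - \frac{-4 - 5}{4} = 2 - - \frac{9}{4} = 2 + \frac{9}{4} = \frac{17}{4} \approx 4.25$)
$\left(u + T\right) v{\left(1 \right)} = \left(\frac{17}{4} - 2\right) 5 = \frac{9}{4} \cdot 5 = \frac{45}{4}$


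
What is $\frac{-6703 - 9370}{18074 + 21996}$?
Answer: $- \frac{16073}{40070} \approx -0.40112$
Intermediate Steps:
$\frac{-6703 - 9370}{18074 + 21996} = - \frac{16073}{40070}$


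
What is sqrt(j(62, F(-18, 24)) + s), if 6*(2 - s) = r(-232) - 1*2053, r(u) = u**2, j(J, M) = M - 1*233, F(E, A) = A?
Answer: I*sqrt(35342)/2 ≈ 93.997*I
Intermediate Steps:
j(J, M) = -233 + M (j(J, M) = M - 233 = -233 + M)
s = -17253/2 (s = 2 - ((-232)**2 - 1*2053)/6 = 2 - (53824 - 2053)/6 = 2 - 1/6*51771 = 2 - 17257/2 = -17253/2 ≈ -8626.5)
sqrt(j(62, F(-18, 24)) + s) = sqrt((-233 + 24) - 17253/2) = sqrt(-209 - 17253/2) = sqrt(-17671/2) = I*sqrt(35342)/2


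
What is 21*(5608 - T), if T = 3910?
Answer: 35658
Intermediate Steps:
21*(5608 - T) = 21*(5608 - 1*3910) = 21*(5608 - 3910) = 21*1698 = 35658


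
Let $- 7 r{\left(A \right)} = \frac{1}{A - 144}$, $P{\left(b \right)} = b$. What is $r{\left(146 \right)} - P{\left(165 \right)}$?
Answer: $- \frac{2311}{14} \approx -165.07$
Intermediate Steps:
$r{\left(A \right)} = - \frac{1}{7 \left(-144 + A\right)}$ ($r{\left(A \right)} = - \frac{1}{7 \left(A - 144\right)} = - \frac{1}{7 \left(-144 + A\right)}$)
$r{\left(146 \right)} - P{\left(165 \right)} = - \frac{1}{-1008 + 7 \cdot 146} - 165 = - \frac{1}{-1008 + 1022} - 165 = - \frac{1}{14} - 165 = - \frac{2311}{14}$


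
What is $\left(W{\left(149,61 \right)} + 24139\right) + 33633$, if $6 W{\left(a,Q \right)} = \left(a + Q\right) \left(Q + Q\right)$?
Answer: $62042$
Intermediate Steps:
$W{\left(a,Q \right)} = \frac{Q \left(Q + a\right)}{3}$ ($W{\left(a,Q \right)} = \frac{\left(a + Q\right) \left(Q + Q\right)}{6} = \frac{\left(Q + a\right) 2 Q}{6} = \frac{2 Q \left(Q + a\right)}{6} = \frac{Q \left(Q + a\right)}{3}$)
$\left(W{\left(149,61 \right)} + 24139\right) + 33633 = \left(\frac{1}{3} \cdot 61 \left(61 + 149\right) + 24139\right) + 33633 = \left(\frac{1}{3} \cdot 61 \cdot 210 + 24139\right) + 33633 = \left(4270 + 24139\right) + 33633 = 28409 + 33633 = 62042$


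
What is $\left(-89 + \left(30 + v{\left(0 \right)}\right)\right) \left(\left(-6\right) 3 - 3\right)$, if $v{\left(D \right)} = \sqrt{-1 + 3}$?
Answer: $1239 - 21 \sqrt{2} \approx 1209.3$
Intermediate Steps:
$v{\left(D \right)} = \sqrt{2}$
$\left(-89 + \left(30 + v{\left(0 \right)}\right)\right) \left(\left(-6\right) 3 - 3\right) = \left(-89 + \left(30 + \sqrt{2}\right)\right) \left(\left(-6\right) 3 - 3\right) = \left(-59 + \sqrt{2}\right) \left(-18 - 3\right) = \left(-59 + \sqrt{2}\right) \left(-21\right) = 1239 - 21 \sqrt{2}$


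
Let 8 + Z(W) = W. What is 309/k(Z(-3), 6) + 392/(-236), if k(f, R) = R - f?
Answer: 16565/1003 ≈ 16.515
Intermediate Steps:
Z(W) = -8 + W
309/k(Z(-3), 6) + 392/(-236) = 309/(6 - (-8 - 3)) + 392/(-236) = 309/(6 - 1*(-11)) + 392*(-1/236) = 309/(6 + 11) - 98/59 = 309/17 - 98/59 = 16565/1003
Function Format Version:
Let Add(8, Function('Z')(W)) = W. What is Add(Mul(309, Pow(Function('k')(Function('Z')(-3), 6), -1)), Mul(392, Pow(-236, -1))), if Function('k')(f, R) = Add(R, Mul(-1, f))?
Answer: Rational(16565, 1003) ≈ 16.515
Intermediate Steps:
Function('Z')(W) = Add(-8, W)
Add(Mul(309, Pow(Function('k')(Function('Z')(-3), 6), -1)), Mul(392, Pow(-236, -1))) = Add(Mul(309, Pow(Add(6, Mul(-1, Add(-8, -3))), -1)), Mul(392, Pow(-236, -1))) = Add(Mul(309, Pow(Add(6, Mul(-1, -11)), -1)), Mul(392, Rational(-1, 236))) = Add(Mul(309, Pow(Add(6, 11), -1)), Rational(-98, 59)) = Add(Mul(309, Pow(17, -1)), Rational(-98, 59)) = Add(Mul(309, Rational(1, 17)), Rational(-98, 59)) = Add(Rational(309, 17), Rational(-98, 59)) = Rational(16565, 1003)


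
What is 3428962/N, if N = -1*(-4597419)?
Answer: 3428962/4597419 ≈ 0.74584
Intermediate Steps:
N = 4597419
3428962/N = 3428962/4597419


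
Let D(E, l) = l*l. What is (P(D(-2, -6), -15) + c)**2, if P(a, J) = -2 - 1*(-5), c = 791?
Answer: 630436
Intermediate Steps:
D(E, l) = l**2
P(a, J) = 3 (P(a, J) = -2 + 5 = 3)
(P(D(-2, -6), -15) + c)**2 = (3 + 791)**2 = 794**2 = 630436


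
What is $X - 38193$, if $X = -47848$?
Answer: $-86041$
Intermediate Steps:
$X - 38193 = -47848 - 38193 = -86041$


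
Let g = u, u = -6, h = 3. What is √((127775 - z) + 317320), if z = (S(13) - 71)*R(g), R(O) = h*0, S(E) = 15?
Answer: 9*√5495 ≈ 667.15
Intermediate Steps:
g = -6
R(O) = 0 (R(O) = 3*0 = 0)
z = 0 (z = (15 - 71)*0 = -56*0 = 0)
√((127775 - z) + 317320) = √((127775 - 1*0) + 317320) = √((127775 + 0) + 317320) = √(127775 + 317320) = √445095 = 9*√5495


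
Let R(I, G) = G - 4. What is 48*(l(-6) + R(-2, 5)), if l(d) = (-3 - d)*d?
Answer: -816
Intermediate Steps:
R(I, G) = -4 + G
l(d) = d*(-3 - d)
48*(l(-6) + R(-2, 5)) = 48*(-1*(-6)*(3 - 6) + (-4 + 5)) = 48*(-1*(-6)*(-3) + 1) = 48*(-18 + 1) = 48*(-17) = -816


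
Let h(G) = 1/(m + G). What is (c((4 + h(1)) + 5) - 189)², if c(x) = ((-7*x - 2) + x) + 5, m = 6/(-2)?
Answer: 56169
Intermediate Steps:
m = -3 (m = 6*(-½) = -3)
h(G) = 1/(-3 + G)
c(x) = 3 - 6*x (c(x) = ((-2 - 7*x) + x) + 5 = (-2 - 6*x) + 5 = 3 - 6*x)
(c((4 + h(1)) + 5) - 189)² = ((3 - 6*((4 + 1/(-3 + 1)) + 5)) - 189)² = ((3 - 6*((4 + 1/(-2)) + 5)) - 189)² = ((3 - 6*((4 - ½) + 5)) - 189)² = ((3 - 6*(7/2 + 5)) - 189)² = ((3 - 6*17/2) - 189)² = ((3 - 51) - 189)² = (-48 - 189)² = (-237)² = 56169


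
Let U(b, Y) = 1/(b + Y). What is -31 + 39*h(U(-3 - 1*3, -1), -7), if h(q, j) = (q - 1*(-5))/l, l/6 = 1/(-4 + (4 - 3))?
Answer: -880/7 ≈ -125.71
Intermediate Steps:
U(b, Y) = 1/(Y + b)
l = -2 (l = 6/(-4 + (4 - 3)) = 6/(-4 + 1) = 6/(-3) = 6*(-⅓) = -2)
h(q, j) = -5/2 - q/2 (h(q, j) = (q - 1*(-5))/(-2) = (q + 5)*(-½) = (5 + q)*(-½) = -5/2 - q/2)
-31 + 39*h(U(-3 - 1*3, -1), -7) = -31 + 39*(-5/2 - 1/(2*(-1 + (-3 - 1*3)))) = -31 + 39*(-5/2 - 1/(2*(-1 + (-3 - 3)))) = -31 + 39*(-5/2 - 1/(2*(-1 - 6))) = -31 + 39*(-5/2 - ½/(-7)) = -31 + 39*(-5/2 - ½*(-⅐)) = -31 + 39*(-5/2 + 1/14) = -31 + 39*(-17/7) = -31 - 663/7 = -880/7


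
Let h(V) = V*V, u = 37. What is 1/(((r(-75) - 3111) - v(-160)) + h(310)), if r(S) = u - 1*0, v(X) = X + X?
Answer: 1/93346 ≈ 1.0713e-5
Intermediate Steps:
h(V) = V²
v(X) = 2*X
r(S) = 37 (r(S) = 37 - 1*0 = 37 + 0 = 37)
1/(((r(-75) - 3111) - v(-160)) + h(310)) = 1/(((37 - 3111) - 2*(-160)) + 310²) = 1/((-3074 - 1*(-320)) + 96100) = 1/((-3074 + 320) + 96100) = 1/(-2754 + 96100) = 1/93346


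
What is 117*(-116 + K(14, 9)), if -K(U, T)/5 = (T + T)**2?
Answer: -203112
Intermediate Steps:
K(U, T) = -20*T**2 (K(U, T) = -5*(T + T)**2 = -5*4*T**2 = -20*T**2)
117*(-116 + K(14, 9)) = 117*(-116 - 20*9**2) = 117*(-116 - 20*81) = 117*(-116 - 1620) = 117*(-1736) = -203112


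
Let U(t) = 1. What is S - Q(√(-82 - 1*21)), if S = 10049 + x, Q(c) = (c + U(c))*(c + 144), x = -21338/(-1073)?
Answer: 10759922/1073 - 145*I*√103 ≈ 10028.0 - 1471.6*I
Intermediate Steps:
x = 21338/1073 (x = -21338*(-1/1073) = 21338/1073 ≈ 19.886)
Q(c) = (1 + c)*(144 + c) (Q(c) = (c + 1)*(c + 144) = (1 + c)*(144 + c))
S = 10803915/1073 (S = 10049 + 21338/1073 = 10803915/1073 ≈ 10069.)
S - Q(√(-82 - 1*21)) = 10803915/1073 - (144 + (√(-82 - 1*21))² + 145*√(-82 - 1*21)) = 10803915/1073 - (144 + (√(-82 - 21))² + 145*√(-82 - 21)) = 10803915/1073 - (144 + (√(-103))² + 145*√(-103)) = 10803915/1073 - (144 + (I*√103)² + 145*(I*√103)) = 10803915/1073 - (144 - 103 + 145*I*√103) = 10803915/1073 - (41 + 145*I*√103) = 10803915/1073 + (-41 - 145*I*√103) = 10759922/1073 - 145*I*√103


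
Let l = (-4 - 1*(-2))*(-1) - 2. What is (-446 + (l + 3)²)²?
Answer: 190969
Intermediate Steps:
l = 0 (l = (-4 + 2)*(-1) - 2 = -2*(-1) - 2 = 2 - 2 = 0)
(-446 + (l + 3)²)² = (-446 + (0 + 3)²)² = (-446 + 3²)² = (-446 + 9)² = (-437)² = 190969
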